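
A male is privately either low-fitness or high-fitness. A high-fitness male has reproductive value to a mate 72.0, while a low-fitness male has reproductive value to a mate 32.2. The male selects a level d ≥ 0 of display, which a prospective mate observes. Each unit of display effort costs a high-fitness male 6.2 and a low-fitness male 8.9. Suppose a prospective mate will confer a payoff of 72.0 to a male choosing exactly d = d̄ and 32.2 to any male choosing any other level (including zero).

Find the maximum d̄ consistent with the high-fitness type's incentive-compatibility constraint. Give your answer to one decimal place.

6.4

Choosing d̄ yields the high-fitness type 72.0 − 6.2·d̄; choosing zero yields 32.2.
The high-fitness type is indifferent at 72.0 − 6.2·d̄ = 32.2, i.e. d̄ = (72.0 − 32.2) / 6.2 ≈ 6.4.
For any d̄ above 6.4 the high-fitness type would rather pool at zero, so separation collapses.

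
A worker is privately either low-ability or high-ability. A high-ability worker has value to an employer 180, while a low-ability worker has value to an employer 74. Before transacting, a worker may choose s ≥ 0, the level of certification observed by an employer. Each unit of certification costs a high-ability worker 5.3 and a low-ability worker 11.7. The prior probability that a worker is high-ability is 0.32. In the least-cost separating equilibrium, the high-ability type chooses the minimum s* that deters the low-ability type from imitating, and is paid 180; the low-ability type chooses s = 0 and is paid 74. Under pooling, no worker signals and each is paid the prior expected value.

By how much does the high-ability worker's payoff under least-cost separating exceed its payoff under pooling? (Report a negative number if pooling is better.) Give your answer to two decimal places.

24.06

Least-cost separating signal: s* solves 74 = 180 − 11.7·s*, so s* = (180 − 74)/11.7 ≈ 9.0598.
High-ability type's separating payoff: 180 − 5.3 × s* = 180 − 5.3 × (180 − 74)/11.7 = 180 − 561.8/11.7 ≈ 131.9829.
Pooling payoff: 0.32 × 180 + 0.68 × 74 = 107.92.
Difference: 131.9829 − 107.92 = 24.0629, i.e. 24.06 to two decimal places.
The high-ability type prefers to separate.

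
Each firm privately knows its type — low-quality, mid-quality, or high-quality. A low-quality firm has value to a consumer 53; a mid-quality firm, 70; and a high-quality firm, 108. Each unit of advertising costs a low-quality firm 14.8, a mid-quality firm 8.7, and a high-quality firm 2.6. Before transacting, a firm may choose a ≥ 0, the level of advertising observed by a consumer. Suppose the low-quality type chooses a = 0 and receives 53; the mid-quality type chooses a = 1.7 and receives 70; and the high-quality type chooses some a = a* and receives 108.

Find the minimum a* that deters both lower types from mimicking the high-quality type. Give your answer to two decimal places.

6.07

Mid-quality type (on-path payoff 70 − 8.7×1.7 = 55.21) won't mimic when 55.21 ≥ 108 − 8.7·a*, i.e. a* ≥ 6.07.
Low-quality type (on-path payoff 53) won't mimic when 53 ≥ 108 − 14.8·a*, i.e. a* ≥ 3.72.
Both must hold, so a* = max(3.72, 6.07) = 6.07. The mid-quality type's constraint binds.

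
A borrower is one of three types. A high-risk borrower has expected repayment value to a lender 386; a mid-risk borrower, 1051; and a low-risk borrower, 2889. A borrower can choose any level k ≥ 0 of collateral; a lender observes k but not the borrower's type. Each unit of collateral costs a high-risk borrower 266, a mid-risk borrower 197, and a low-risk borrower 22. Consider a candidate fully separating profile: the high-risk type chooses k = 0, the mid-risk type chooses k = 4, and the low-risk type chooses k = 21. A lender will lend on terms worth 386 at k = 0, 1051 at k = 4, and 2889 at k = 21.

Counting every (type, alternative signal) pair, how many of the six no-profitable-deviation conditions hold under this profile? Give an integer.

Mid-risk (own payoff 1051 − 197×4 = 263): to k=0 gives 386 → profitable ✗; to k=21 gives 2889 − 197×21 = -1248 → no gain ✓.
High-risk (own payoff 386): to k=4 gives 1051 − 266×4 = -13 → no gain ✓; to k=21 gives 2889 − 266×21 = -2697 → no gain ✓.
Low-risk (own payoff 2889 − 22×21 = 2427): to k=0 gives 386 → no gain ✓; to k=4 gives 1051 − 22×4 = 963 → no gain ✓.
5 of the 6 constraints hold; not an equilibrium.

5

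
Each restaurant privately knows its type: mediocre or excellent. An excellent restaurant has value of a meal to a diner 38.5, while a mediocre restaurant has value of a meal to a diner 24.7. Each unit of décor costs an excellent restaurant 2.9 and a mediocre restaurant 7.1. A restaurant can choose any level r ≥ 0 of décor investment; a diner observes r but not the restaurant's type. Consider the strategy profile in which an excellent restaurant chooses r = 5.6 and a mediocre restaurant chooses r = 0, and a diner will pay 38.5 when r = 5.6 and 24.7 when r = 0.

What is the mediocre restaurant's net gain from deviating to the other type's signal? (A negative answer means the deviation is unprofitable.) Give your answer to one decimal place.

Playing r = 0 the mediocre restaurant receives 24.7.
Deviating to r = 5.6 brings payment 38.5 at cost 7.1 × 5.6 = 39.76, netting -1.26.
Gain from deviating: -1.26 − 24.7 = -25.96, i.e. -26.0 to one decimal place.
The gain is negative, so the mediocre type's incentive-compatibility constraint is satisfied.

-26.0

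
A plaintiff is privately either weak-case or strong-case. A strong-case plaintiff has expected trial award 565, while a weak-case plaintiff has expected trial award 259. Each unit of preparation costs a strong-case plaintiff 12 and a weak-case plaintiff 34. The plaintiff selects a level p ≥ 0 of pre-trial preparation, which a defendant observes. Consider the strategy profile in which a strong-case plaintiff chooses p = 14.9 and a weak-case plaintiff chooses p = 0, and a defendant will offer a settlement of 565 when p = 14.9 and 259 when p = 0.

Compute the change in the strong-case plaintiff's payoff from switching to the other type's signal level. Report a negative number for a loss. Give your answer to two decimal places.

Playing p = 14.9 the strong-case plaintiff receives 565 − 12 × 14.9 = 386.2.
Deviating to p = 0 yields 259 instead.
Gain from deviating: 259 − 386.2 = -127.20.
The gain is negative, so the strong-case type's incentive-compatibility constraint is satisfied.

-127.20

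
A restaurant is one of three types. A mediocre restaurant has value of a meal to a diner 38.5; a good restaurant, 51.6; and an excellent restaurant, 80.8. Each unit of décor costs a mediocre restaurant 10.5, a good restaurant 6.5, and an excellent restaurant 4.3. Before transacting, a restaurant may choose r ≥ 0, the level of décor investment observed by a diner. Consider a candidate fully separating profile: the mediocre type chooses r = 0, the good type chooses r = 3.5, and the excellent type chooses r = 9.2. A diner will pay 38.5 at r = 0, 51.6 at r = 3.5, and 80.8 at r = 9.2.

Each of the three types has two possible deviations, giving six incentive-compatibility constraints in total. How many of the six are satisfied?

Good (own payoff 51.6 − 6.5×3.5 = 28.85): to r=0 gives 38.5 → profitable ✗; to r=9.2 gives 80.8 − 6.5×9.2 = 21 → no gain ✓.
Mediocre (own payoff 38.5): to r=3.5 gives 51.6 − 10.5×3.5 = 14.85 → no gain ✓; to r=9.2 gives 80.8 − 10.5×9.2 = -15.8 → no gain ✓.
Excellent (own payoff 80.8 − 4.3×9.2 = 41.24): to r=0 gives 38.5 → no gain ✓; to r=3.5 gives 51.6 − 4.3×3.5 = 36.55 → no gain ✓.
5 of the 6 constraints hold; not an equilibrium.

5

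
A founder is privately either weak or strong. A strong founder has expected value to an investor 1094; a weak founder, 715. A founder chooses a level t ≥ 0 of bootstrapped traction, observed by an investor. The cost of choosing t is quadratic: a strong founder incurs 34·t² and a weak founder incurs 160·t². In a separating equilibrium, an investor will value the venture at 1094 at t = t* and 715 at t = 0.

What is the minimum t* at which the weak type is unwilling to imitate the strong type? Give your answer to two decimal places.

1.54

The weak type at t = 0 receives 715; imitating at t* yields 1094 − 160·t*².
Indifference: 715 = 1094 − 160·t*², so t*² = (1094 − 715) / 160 ≈ 2.3688.
t* = √2.3688 ≈ 1.54.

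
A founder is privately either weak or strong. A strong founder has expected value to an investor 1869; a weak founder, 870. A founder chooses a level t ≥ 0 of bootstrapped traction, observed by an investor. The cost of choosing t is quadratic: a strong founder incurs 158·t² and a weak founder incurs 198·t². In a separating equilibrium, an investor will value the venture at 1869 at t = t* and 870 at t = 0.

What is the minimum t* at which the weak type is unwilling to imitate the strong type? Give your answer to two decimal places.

2.25

The weak type at t = 0 receives 870; imitating at t* yields 1869 − 198·t*².
Indifference: 870 = 1869 − 198·t*², so t*² = (1869 − 870) / 198 ≈ 5.0455.
t* = √5.0455 ≈ 2.25.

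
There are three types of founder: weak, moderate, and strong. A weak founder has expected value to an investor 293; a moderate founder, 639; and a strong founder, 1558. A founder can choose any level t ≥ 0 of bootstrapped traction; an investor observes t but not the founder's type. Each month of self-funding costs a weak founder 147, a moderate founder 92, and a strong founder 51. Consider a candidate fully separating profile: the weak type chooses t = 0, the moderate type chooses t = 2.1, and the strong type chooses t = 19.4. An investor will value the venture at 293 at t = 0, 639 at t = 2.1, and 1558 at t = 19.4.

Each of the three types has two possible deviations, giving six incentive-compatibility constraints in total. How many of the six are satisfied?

5

Weak (own payoff 293): to t=2.1 gives 639 − 147×2.1 = 330.3 → profitable ✗; to t=19.4 gives 1558 − 147×19.4 = -1293.8 → no gain ✓.
Moderate (own payoff 639 − 92×2.1 = 445.8): to t=0 gives 293 → no gain ✓; to t=19.4 gives 1558 − 92×19.4 = -226.8 → no gain ✓.
Strong (own payoff 1558 − 51×19.4 = 568.6): to t=0 gives 293 → no gain ✓; to t=2.1 gives 639 − 51×2.1 = 531.9 → no gain ✓.
5 of the 6 constraints hold; not an equilibrium.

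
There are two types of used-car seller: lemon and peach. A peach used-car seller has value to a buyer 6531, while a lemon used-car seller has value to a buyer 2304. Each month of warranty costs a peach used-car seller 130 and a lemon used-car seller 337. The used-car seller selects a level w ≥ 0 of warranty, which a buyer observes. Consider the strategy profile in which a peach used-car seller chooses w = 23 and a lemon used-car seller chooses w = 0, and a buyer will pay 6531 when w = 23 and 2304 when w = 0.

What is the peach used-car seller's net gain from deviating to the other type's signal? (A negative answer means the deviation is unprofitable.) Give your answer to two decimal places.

Playing w = 23 the peach used-car seller receives 6531 − 130 × 23 = 3541.
Deviating to w = 0 yields 2304 instead.
Gain from deviating: 2304 − 3541 = -1237.00.
The gain is negative, so the peach type's incentive-compatibility constraint is satisfied.

-1237.00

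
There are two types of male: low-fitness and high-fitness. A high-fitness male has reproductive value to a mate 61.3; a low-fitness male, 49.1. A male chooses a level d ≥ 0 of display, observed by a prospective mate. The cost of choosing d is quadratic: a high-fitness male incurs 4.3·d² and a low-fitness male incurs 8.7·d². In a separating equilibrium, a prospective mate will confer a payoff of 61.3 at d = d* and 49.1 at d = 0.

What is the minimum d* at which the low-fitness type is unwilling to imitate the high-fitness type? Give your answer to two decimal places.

1.18

The low-fitness type at d = 0 receives 49.1; imitating at d* yields 61.3 − 8.7·d*².
Indifference: 49.1 = 61.3 − 8.7·d*², so d*² = (61.3 − 49.1) / 8.7 ≈ 1.4023.
d* = √1.4023 ≈ 1.18.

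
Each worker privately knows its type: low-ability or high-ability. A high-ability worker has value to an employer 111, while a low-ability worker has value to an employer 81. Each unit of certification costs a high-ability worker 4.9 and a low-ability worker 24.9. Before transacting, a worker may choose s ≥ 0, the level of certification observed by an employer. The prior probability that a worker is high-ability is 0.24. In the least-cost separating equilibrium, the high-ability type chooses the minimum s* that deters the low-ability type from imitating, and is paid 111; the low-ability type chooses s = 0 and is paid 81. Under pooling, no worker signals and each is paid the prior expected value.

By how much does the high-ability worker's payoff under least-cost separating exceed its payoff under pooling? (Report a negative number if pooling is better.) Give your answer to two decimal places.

Least-cost separating signal: s* solves 81 = 111 − 24.9·s*, so s* = (111 − 81)/24.9 ≈ 1.2048.
High-ability type's separating payoff: 111 − 4.9 × s* = 111 − 4.9 × (111 − 81)/24.9 = 111 − 147/24.9 ≈ 105.0964.
Pooling payoff: 0.24 × 111 + 0.76 × 81 = 88.2.
Difference: 105.0964 − 88.2 = 16.8964, i.e. 16.90 to two decimal places.
The high-ability type prefers to separate.

16.90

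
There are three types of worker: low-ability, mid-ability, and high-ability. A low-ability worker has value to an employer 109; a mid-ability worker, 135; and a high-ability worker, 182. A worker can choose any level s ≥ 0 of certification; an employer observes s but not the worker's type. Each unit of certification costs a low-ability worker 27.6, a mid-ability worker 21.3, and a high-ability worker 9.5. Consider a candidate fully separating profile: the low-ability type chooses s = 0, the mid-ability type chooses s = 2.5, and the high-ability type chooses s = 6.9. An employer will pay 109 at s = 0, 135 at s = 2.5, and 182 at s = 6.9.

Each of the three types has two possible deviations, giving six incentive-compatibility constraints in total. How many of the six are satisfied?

Mid-ability (own payoff 135 − 21.3×2.5 = 81.75): to s=0 gives 109 → profitable ✗; to s=6.9 gives 182 − 21.3×6.9 = 35.03 → no gain ✓.
Low-ability (own payoff 109): to s=2.5 gives 135 − 27.6×2.5 = 66 → no gain ✓; to s=6.9 gives 182 − 27.6×6.9 = -8.44 → no gain ✓.
High-ability (own payoff 182 − 9.5×6.9 = 116.45): to s=0 gives 109 → no gain ✓; to s=2.5 gives 135 − 9.5×2.5 = 111.25 → no gain ✓.
5 of the 6 constraints hold; not an equilibrium.

5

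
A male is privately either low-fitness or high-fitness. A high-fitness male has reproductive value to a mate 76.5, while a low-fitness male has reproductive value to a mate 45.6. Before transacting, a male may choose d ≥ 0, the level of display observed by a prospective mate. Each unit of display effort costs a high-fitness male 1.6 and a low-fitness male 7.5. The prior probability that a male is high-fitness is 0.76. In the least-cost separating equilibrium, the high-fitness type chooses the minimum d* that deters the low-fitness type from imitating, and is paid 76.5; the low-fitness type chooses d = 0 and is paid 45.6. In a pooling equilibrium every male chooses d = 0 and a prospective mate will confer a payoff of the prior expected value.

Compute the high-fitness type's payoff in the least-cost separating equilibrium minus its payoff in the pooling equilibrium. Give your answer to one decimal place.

Least-cost separating signal: d* solves 45.6 = 76.5 − 7.5·d*, so d* = (76.5 − 45.6)/7.5 = 4.12.
High-fitness type's separating payoff: 76.5 − 1.6 × d* = 76.5 − 1.6 × (76.5 − 45.6)/7.5 = 76.5 − 49.44/7.5 = 69.908.
Pooling payoff: 0.76 × 76.5 + 0.24 × 45.6 = 69.084.
Difference: 69.908 − 69.084 = 0.824, i.e. 0.8 to one decimal place.
The high-fitness type prefers to separate.

0.8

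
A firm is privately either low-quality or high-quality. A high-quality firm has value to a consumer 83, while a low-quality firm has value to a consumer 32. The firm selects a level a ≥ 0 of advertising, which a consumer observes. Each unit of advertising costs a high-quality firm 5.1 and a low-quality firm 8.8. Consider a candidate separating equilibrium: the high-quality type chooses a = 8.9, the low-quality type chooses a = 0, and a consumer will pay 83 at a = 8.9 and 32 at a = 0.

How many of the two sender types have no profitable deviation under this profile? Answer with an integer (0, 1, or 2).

2

Low-quality type: stay at 0 → 32; mimic → 83 − 8.8 × 8.9 = 4.68. IC holds (32 ≥ 4.68).
High-quality type: signal → 83 − 5.1 × 8.9 = 37.61; deviate to 0 → 32. IC holds (37.61 ≥ 32).
2 of 2 constraints hold, so this is a separating equilibrium.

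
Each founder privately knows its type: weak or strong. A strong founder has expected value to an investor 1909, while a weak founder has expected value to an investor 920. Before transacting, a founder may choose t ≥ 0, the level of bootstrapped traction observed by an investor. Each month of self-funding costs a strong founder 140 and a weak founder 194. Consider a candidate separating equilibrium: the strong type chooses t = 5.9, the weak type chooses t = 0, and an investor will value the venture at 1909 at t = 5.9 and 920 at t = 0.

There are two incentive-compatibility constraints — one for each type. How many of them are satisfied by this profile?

Weak type: stay at 0 → 920; mimic → 1909 − 194 × 5.9 = 764.4. IC holds (920 ≥ 764.4).
Strong type: signal → 1909 − 140 × 5.9 = 1083; deviate to 0 → 920. IC holds (1083 ≥ 920).
2 of 2 constraints hold, so this is a separating equilibrium.

2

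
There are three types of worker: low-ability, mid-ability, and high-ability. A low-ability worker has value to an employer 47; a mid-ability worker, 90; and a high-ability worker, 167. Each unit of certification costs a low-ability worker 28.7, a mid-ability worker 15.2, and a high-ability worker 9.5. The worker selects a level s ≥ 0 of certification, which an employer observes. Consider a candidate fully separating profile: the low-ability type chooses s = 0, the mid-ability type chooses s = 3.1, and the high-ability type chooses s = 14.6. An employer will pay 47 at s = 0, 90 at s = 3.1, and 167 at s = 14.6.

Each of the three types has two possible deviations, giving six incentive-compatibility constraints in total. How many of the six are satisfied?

3

Mid-ability (own payoff 90 − 15.2×3.1 = 42.88): to s=0 gives 47 → profitable ✗; to s=14.6 gives 167 − 15.2×14.6 = -54.92 → no gain ✓.
Low-ability (own payoff 47): to s=3.1 gives 90 − 28.7×3.1 = 1.03 → no gain ✓; to s=14.6 gives 167 − 28.7×14.6 = -252.02 → no gain ✓.
High-ability (own payoff 167 − 9.5×14.6 = 28.3): to s=0 gives 47 → profitable ✗; to s=3.1 gives 90 − 9.5×3.1 = 60.55 → profitable ✗.
3 of the 6 constraints hold; not an equilibrium.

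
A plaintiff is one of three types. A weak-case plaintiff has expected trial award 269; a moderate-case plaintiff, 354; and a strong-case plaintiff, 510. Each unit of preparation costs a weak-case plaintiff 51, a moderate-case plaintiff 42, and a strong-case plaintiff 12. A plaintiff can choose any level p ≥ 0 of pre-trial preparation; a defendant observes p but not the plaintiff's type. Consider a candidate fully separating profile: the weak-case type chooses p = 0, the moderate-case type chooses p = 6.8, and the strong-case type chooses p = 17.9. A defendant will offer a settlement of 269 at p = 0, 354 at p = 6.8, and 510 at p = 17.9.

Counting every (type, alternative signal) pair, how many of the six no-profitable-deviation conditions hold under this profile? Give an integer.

Moderate-case (own payoff 354 − 42×6.8 = 68.4): to p=0 gives 269 → profitable ✗; to p=17.9 gives 510 − 42×17.9 = -241.8 → no gain ✓.
Weak-case (own payoff 269): to p=6.8 gives 354 − 51×6.8 = 7.2 → no gain ✓; to p=17.9 gives 510 − 51×17.9 = -402.9 → no gain ✓.
Strong-case (own payoff 510 − 12×17.9 = 295.2): to p=0 gives 269 → no gain ✓; to p=6.8 gives 354 − 12×6.8 = 272.4 → no gain ✓.
5 of the 6 constraints hold; not an equilibrium.

5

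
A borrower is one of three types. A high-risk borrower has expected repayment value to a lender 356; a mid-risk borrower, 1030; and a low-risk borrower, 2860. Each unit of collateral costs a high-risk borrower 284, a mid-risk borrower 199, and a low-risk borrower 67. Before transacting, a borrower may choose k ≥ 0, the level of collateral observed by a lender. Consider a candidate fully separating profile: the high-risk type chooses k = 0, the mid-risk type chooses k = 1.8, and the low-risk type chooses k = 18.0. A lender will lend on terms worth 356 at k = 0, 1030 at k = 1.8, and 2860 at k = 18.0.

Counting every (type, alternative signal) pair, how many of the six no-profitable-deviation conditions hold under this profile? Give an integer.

Low-risk (own payoff 2860 − 67×18.0 = 1654): to k=0 gives 356 → no gain ✓; to k=1.8 gives 1030 − 67×1.8 = 909.4 → no gain ✓.
Mid-risk (own payoff 1030 − 199×1.8 = 671.8): to k=0 gives 356 → no gain ✓; to k=18.0 gives 2860 − 199×18.0 = -722 → no gain ✓.
High-risk (own payoff 356): to k=1.8 gives 1030 − 284×1.8 = 518.8 → profitable ✗; to k=18.0 gives 2860 − 284×18.0 = -2252 → no gain ✓.
5 of the 6 constraints hold; not an equilibrium.

5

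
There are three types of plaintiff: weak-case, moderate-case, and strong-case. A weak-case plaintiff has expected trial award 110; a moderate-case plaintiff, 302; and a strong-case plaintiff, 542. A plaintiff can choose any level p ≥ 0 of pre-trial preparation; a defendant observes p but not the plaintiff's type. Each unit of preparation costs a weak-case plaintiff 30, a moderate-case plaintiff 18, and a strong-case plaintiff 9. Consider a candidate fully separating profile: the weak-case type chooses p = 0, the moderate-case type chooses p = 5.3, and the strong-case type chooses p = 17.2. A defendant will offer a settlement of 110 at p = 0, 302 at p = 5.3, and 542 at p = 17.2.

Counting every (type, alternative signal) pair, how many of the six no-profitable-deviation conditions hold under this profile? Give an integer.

4

Moderate-case (own payoff 302 − 18×5.3 = 206.6): to p=0 gives 110 → no gain ✓; to p=17.2 gives 542 − 18×17.2 = 232.4 → profitable ✗.
Weak-case (own payoff 110): to p=5.3 gives 302 − 30×5.3 = 143 → profitable ✗; to p=17.2 gives 542 − 30×17.2 = 26 → no gain ✓.
Strong-case (own payoff 542 − 9×17.2 = 387.2): to p=0 gives 110 → no gain ✓; to p=5.3 gives 302 − 9×5.3 = 254.3 → no gain ✓.
4 of the 6 constraints hold; not an equilibrium.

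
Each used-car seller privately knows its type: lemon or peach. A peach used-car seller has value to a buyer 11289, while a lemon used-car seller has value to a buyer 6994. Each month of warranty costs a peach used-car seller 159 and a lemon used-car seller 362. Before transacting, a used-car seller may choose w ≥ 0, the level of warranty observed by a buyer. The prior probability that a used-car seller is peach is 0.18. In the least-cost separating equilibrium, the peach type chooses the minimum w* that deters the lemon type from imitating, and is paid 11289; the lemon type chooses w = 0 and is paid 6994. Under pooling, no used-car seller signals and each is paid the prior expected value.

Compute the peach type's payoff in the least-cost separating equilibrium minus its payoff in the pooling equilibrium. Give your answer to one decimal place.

1635.4

Least-cost separating signal: w* solves 6994 = 11289 − 362·w*, so w* = (11289 − 6994)/362 ≈ 11.8646.
Peach type's separating payoff: 11289 − 159 × w* = 11289 − 159 × (11289 − 6994)/362 = 11289 − 682905/362 ≈ 9402.522.
Pooling payoff: 0.18 × 11289 + 0.82 × 6994 = 7767.1.
Difference: 9402.522 − 7767.1 = 1635.422, i.e. 1635.4 to one decimal place.
The peach type prefers to separate.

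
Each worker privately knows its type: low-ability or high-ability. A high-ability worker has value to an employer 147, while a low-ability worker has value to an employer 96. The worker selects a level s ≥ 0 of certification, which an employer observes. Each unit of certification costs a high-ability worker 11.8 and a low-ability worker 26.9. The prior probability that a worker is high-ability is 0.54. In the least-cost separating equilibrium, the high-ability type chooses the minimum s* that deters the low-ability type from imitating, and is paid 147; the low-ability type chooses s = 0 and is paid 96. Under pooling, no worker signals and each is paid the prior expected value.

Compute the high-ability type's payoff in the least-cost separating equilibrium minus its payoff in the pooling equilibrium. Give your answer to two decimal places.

1.09

Least-cost separating signal: s* solves 96 = 147 − 26.9·s*, so s* = (147 − 96)/26.9 ≈ 1.8959.
High-ability type's separating payoff: 147 − 11.8 × s* = 147 − 11.8 × (147 − 96)/26.9 = 147 − 601.8/26.9 ≈ 124.6283.
Pooling payoff: 0.54 × 147 + 0.46 × 96 = 123.54.
Difference: 124.6283 − 123.54 = 1.0883, i.e. 1.09 to two decimal places.
The high-ability type prefers to separate.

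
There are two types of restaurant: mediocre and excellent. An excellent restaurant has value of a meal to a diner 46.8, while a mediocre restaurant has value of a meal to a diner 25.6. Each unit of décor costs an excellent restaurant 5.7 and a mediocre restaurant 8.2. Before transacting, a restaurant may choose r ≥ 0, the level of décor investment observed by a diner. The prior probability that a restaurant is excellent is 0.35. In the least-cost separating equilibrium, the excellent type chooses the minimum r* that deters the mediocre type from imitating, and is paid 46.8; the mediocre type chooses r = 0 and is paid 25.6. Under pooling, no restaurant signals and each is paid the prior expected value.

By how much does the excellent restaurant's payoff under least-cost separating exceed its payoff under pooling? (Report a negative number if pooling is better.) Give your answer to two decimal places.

Least-cost separating signal: r* solves 25.6 = 46.8 − 8.2·r*, so r* = (46.8 − 25.6)/8.2 ≈ 2.5854.
Excellent type's separating payoff: 46.8 − 5.7 × r* = 46.8 − 5.7 × (46.8 − 25.6)/8.2 = 46.8 − 120.84/8.2 ≈ 32.0634.
Pooling payoff: 0.35 × 46.8 + 0.65 × 25.6 = 33.02.
Difference: 32.0634 − 33.02 = -0.9566, i.e. -0.96 to two decimal places.
The excellent type would prefer the pooling outcome.

-0.96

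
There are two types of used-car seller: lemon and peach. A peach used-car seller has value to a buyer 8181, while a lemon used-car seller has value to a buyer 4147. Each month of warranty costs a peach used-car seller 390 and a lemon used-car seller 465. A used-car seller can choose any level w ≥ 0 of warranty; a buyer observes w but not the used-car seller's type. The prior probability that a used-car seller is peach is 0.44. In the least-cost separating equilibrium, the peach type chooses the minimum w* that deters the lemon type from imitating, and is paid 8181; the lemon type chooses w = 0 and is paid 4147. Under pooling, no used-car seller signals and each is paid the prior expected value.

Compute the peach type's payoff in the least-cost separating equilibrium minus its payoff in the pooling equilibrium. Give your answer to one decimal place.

Least-cost separating signal: w* solves 4147 = 8181 − 465·w*, so w* = (8181 − 4147)/465 ≈ 8.6753.
Peach type's separating payoff: 8181 − 390 × w* = 8181 − 390 × (8181 − 4147)/465 = 8181 − 1573260/465 ≈ 4797.645.
Pooling payoff: 0.44 × 8181 + 0.56 × 4147 = 5921.96.
Difference: 4797.645 − 5921.96 = -1124.315, i.e. -1124.3 to one decimal place.
The peach type would prefer the pooling outcome.

-1124.3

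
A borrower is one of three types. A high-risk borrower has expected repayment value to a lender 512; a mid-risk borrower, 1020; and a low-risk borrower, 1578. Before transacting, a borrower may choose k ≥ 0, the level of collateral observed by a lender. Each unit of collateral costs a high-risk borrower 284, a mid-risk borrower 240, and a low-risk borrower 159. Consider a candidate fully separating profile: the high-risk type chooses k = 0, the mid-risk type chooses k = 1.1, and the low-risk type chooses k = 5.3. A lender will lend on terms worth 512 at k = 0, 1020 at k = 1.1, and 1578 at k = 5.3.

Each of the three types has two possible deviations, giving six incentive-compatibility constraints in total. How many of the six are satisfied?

4

High-risk (own payoff 512): to k=1.1 gives 1020 − 284×1.1 = 707.6 → profitable ✗; to k=5.3 gives 1578 − 284×5.3 = 72.8 → no gain ✓.
Mid-risk (own payoff 1020 − 240×1.1 = 756): to k=0 gives 512 → no gain ✓; to k=5.3 gives 1578 − 240×5.3 = 306 → no gain ✓.
Low-risk (own payoff 1578 − 159×5.3 = 735.3): to k=0 gives 512 → no gain ✓; to k=1.1 gives 1020 − 159×1.1 = 845.1 → profitable ✗.
4 of the 6 constraints hold; not an equilibrium.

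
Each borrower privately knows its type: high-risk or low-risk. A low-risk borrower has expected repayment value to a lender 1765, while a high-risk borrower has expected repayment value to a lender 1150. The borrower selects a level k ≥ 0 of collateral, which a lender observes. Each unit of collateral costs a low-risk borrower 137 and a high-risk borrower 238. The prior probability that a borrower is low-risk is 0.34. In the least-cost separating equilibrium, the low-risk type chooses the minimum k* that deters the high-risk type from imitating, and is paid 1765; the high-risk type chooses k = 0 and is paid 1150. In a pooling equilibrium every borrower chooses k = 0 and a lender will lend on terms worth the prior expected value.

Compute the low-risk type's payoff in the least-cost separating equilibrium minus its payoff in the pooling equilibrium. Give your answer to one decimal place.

Least-cost separating signal: k* solves 1150 = 1765 − 238·k*, so k* = (1765 − 1150)/238 ≈ 2.5840.
Low-risk type's separating payoff: 1765 − 137 × k* = 1765 − 137 × (1765 − 1150)/238 = 1765 − 84255/238 ≈ 1410.987.
Pooling payoff: 0.34 × 1765 + 0.66 × 1150 = 1359.1.
Difference: 1410.987 − 1359.1 = 51.887, i.e. 51.9 to one decimal place.
The low-risk type prefers to separate.

51.9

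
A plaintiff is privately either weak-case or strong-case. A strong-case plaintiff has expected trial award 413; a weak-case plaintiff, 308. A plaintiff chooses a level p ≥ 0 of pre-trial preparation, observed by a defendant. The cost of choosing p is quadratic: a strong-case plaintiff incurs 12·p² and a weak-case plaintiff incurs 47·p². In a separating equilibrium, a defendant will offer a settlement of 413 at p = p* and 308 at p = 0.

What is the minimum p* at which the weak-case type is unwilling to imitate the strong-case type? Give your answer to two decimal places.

The weak-case type at p = 0 receives 308; imitating at p* yields 413 − 47·p*².
Indifference: 308 = 413 − 47·p*², so p*² = (413 − 308) / 47 ≈ 2.2340.
p* = √2.2340 ≈ 1.49.

1.49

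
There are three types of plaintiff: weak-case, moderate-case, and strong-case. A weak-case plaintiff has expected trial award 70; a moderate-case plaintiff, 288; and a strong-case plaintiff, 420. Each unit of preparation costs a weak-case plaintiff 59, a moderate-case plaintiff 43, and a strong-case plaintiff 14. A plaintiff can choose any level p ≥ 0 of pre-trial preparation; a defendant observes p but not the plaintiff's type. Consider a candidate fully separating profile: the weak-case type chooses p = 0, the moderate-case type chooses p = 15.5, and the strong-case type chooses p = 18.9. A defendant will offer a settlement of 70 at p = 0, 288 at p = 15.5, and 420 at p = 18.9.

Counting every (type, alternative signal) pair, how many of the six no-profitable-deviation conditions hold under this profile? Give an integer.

Moderate-case (own payoff 288 − 43×15.5 = -378.5): to p=0 gives 70 → profitable ✗; to p=18.9 gives 420 − 43×18.9 = -392.7 → no gain ✓.
Strong-case (own payoff 420 − 14×18.9 = 155.4): to p=0 gives 70 → no gain ✓; to p=15.5 gives 288 − 14×15.5 = 71 → no gain ✓.
Weak-case (own payoff 70): to p=15.5 gives 288 − 59×15.5 = -626.5 → no gain ✓; to p=18.9 gives 420 − 59×18.9 = -695.1 → no gain ✓.
5 of the 6 constraints hold; not an equilibrium.

5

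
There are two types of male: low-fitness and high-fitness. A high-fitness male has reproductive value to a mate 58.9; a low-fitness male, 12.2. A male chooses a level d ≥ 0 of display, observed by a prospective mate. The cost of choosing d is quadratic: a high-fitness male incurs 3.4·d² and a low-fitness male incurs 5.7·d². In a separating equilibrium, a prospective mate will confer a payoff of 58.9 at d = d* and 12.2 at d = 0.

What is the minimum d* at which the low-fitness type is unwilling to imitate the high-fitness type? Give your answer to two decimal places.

The low-fitness type at d = 0 receives 12.2; imitating at d* yields 58.9 − 5.7·d*².
Indifference: 12.2 = 58.9 − 5.7·d*², so d*² = (58.9 − 12.2) / 5.7 ≈ 8.1930.
d* = √8.1930 ≈ 2.86.

2.86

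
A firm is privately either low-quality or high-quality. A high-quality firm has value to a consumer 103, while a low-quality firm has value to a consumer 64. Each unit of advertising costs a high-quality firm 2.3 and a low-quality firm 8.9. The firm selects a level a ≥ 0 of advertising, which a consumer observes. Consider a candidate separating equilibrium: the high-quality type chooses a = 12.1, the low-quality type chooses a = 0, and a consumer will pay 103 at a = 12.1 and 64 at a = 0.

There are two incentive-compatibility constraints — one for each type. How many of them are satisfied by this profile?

Low-quality type: stay at 0 → 64; mimic → 103 − 8.9 × 12.1 = -4.69. IC holds (64 ≥ -4.69).
High-quality type: signal → 103 − 2.3 × 12.1 = 75.17; deviate to 0 → 64. IC holds (75.17 ≥ 64).
2 of 2 constraints hold, so this is a separating equilibrium.

2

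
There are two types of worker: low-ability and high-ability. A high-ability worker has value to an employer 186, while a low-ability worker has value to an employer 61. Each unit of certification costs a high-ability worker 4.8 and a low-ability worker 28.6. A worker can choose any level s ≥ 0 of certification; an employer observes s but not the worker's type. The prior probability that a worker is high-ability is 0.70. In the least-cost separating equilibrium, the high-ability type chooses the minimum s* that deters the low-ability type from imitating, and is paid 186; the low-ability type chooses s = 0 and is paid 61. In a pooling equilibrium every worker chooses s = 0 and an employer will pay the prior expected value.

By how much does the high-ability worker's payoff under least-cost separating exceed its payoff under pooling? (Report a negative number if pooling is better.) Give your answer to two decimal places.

Least-cost separating signal: s* solves 61 = 186 − 28.6·s*, so s* = (186 − 61)/28.6 ≈ 4.3706.
High-ability type's separating payoff: 186 − 4.8 × s* = 186 − 4.8 × (186 − 61)/28.6 = 186 − 600/28.6 ≈ 165.0210.
Pooling payoff: 0.70 × 186 + 0.30 × 61 = 148.5.
Difference: 165.0210 − 148.5 = 16.521, i.e. 16.52 to two decimal places.
The high-ability type prefers to separate.

16.52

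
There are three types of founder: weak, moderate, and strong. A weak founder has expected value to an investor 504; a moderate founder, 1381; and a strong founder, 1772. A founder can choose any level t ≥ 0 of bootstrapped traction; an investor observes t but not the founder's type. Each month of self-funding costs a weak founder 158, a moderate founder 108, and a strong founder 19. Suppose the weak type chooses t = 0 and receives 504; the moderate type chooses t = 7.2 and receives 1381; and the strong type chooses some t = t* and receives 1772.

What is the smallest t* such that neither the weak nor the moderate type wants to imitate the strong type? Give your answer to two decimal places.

10.82

Weak type (on-path payoff 504) won't mimic when 504 ≥ 1772 − 158·t*, i.e. t* ≥ 8.03.
Moderate type (on-path payoff 1381 − 108×7.2 = 603.4) won't mimic when 603.4 ≥ 1772 − 108·t*, i.e. t* ≥ 10.82.
Both must hold, so t* = max(8.03, 10.82) = 10.82. The moderate type's constraint binds.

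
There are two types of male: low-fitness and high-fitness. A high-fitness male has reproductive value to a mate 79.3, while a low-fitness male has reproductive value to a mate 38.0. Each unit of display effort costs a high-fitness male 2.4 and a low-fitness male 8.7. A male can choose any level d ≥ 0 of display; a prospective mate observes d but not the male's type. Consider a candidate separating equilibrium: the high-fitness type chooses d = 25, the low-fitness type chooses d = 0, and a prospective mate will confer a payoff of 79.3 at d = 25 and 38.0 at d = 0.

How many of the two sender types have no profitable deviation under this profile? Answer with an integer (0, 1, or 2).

Low-fitness type: stay at 0 → 38.0; mimic → 79.3 − 8.7 × 25 = -138.2. IC holds (38.0 ≥ -138.2).
High-fitness type: signal → 79.3 − 2.4 × 25 = 19.3; deviate to 0 → 38.0. IC fails (19.3 < 38.0).
1 of 2 constraints hold, so this profile is not an equilibrium.

1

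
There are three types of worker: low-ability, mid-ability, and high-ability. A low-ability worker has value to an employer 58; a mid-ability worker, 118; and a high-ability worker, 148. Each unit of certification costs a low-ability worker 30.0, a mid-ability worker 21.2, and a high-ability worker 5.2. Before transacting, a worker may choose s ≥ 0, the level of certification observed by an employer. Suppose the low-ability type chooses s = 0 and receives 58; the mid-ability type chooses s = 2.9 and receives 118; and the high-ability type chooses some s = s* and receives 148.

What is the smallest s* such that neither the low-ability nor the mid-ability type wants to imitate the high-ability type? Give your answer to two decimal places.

Mid-ability type (on-path payoff 118 − 21.2×2.9 = 56.52) won't mimic when 56.52 ≥ 148 − 21.2·s*, i.e. s* ≥ 4.32.
Low-ability type (on-path payoff 58) won't mimic when 58 ≥ 148 − 30.0·s*, i.e. s* ≥ 3.00.
Both must hold, so s* = max(3.00, 4.32) = 4.32. The mid-ability type's constraint binds.

4.32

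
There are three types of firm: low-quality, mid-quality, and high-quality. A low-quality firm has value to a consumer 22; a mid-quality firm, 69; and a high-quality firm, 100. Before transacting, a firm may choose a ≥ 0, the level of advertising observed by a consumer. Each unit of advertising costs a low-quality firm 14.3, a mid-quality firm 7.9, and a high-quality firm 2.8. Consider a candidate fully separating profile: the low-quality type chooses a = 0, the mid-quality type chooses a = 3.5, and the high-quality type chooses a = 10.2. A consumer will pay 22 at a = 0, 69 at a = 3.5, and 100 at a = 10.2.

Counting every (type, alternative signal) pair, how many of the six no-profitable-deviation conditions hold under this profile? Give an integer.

6

Mid-quality (own payoff 69 − 7.9×3.5 = 41.35): to a=0 gives 22 → no gain ✓; to a=10.2 gives 100 − 7.9×10.2 = 19.42 → no gain ✓.
Low-quality (own payoff 22): to a=3.5 gives 69 − 14.3×3.5 = 18.95 → no gain ✓; to a=10.2 gives 100 − 14.3×10.2 = -45.86 → no gain ✓.
High-quality (own payoff 100 − 2.8×10.2 = 71.44): to a=0 gives 22 → no gain ✓; to a=3.5 gives 69 − 2.8×3.5 = 59.2 → no gain ✓.
6 of the 6 constraints hold; this profile is a separating equilibrium.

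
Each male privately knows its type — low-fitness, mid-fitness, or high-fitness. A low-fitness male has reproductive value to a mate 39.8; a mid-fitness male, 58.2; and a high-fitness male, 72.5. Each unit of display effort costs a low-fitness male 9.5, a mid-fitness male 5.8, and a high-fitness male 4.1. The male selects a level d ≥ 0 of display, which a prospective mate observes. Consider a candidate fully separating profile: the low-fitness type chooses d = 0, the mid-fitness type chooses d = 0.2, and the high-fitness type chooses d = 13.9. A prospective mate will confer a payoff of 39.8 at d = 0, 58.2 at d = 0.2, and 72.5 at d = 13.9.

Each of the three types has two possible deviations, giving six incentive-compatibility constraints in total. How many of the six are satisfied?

Mid-fitness (own payoff 58.2 − 5.8×0.2 = 57.04): to d=0 gives 39.8 → no gain ✓; to d=13.9 gives 72.5 − 5.8×13.9 = -8.12 → no gain ✓.
Low-fitness (own payoff 39.8): to d=0.2 gives 58.2 − 9.5×0.2 = 56.3 → profitable ✗; to d=13.9 gives 72.5 − 9.5×13.9 = -59.55 → no gain ✓.
High-fitness (own payoff 72.5 − 4.1×13.9 = 15.51): to d=0 gives 39.8 → profitable ✗; to d=0.2 gives 58.2 − 4.1×0.2 = 57.38 → profitable ✗.
3 of the 6 constraints hold; not an equilibrium.

3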